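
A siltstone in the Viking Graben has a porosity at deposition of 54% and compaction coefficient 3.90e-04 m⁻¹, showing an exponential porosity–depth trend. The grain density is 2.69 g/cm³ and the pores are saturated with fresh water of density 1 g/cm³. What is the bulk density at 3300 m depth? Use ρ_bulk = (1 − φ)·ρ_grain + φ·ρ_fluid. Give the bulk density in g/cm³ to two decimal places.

2.44 g/cm³

Working in km (1 km = 1000 m; β in km⁻¹ = β in m⁻¹ × 1000):
Porosity at depth: φ = 0.54·exp(−0.39×3.3) = 0.54×0.2761 = 0.1491
Bulk density: ρ_b = (1−φ)ρ_g + φ·ρ_f = 0.8509×2.69 + 0.1491×1
       = 2.289 + 0.149 = 2.438 g/cm³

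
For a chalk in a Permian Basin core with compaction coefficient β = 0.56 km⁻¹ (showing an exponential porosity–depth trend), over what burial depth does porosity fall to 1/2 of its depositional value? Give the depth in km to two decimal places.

1.24 km

phi/phi₀ = 1/2 ⇒ exp(−β·Z) = 1/2 ⇒ Z = ln(2) / β
Z = 0.6931 / 0.56 = 1.238 km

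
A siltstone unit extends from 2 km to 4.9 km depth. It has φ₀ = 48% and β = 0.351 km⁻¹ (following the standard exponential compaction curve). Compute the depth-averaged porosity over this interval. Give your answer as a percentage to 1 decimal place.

⟨φ⟩ = (1/(d₂−d₁)) ∫ φ₀ e^(−βd) dd = φ₀·(e^(−β·d₁) − e^(−β·d₂)) / (β·(d₂−d₁))
e^(−0.351×2) = 0.4956; e^(−0.351×4.9) = 0.1791
⟨φ⟩ = 0.48 × (0.4956 − 0.1791) / (0.351 × 2.9) = 0.48 × 0.3109 = 0.1493

14.9%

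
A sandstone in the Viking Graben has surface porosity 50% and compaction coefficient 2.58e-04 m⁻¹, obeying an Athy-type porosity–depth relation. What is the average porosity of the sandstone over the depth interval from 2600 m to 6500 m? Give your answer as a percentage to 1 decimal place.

Working in km (1 km = 1000 m; k in km⁻¹ = k in m⁻¹ × 1000):
⟨phi⟩ = (1/(d₂−d₁)) ∫ phi₀ e^(−kd) dd = phi₀·(e^(−k·d₁) − e^(−k·d₂)) / (k·(d₂−d₁))
e^(−0.258×2.6) = 0.5113; e^(−0.258×6.5) = 0.1869
⟨phi⟩ = 0.5 × (0.5113 − 0.1869) / (0.258 × 3.9) = 0.5 × 0.3224 = 0.1612

16.1%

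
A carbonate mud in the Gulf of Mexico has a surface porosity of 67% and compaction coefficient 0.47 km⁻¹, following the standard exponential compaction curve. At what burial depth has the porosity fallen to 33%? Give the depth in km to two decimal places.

1.51 km

Invert Athy's law: Z = ln(phi₀/phi) / k
Z = ln(0.67/0.33) / 0.47 = ln(2.03) / 0.47 = 0.7082 / 0.47 = 1.507 km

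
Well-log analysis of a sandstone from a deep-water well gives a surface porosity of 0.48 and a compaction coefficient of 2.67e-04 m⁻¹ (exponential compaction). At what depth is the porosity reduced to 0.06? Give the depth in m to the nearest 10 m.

Working in km (1 km = 1000 m; k in km⁻¹ = k in m⁻¹ × 1000):
Invert Athy's law: Z = ln(n₀/n) / k
Z = ln(0.48/0.06) / 0.267 = ln(8) / 0.267 = 2.0794 / 0.267 = 7.788 km

7790 m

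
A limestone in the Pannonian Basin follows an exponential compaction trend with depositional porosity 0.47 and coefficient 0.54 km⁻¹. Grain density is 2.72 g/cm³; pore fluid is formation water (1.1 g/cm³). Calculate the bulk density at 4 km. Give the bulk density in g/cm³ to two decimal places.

2.63 g/cm³

Porosity at depth: phi = 0.47·exp(−0.54×4) = 0.47×0.1153 = 0.0542
Bulk density: ρ_b = (1−phi)ρ_g + phi·ρ_f = 0.9458×2.72 + 0.0542×1.1
       = 2.573 + 0.060 = 2.632 g/cm³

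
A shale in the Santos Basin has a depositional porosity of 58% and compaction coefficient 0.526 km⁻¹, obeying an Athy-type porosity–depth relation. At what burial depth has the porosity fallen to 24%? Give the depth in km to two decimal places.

Invert Athy's law: z = ln(φ₀/φ) / k
z = ln(0.58/0.24) / 0.526 = ln(2.417) / 0.526 = 0.8824 / 0.526 = 1.678 km

1.68 km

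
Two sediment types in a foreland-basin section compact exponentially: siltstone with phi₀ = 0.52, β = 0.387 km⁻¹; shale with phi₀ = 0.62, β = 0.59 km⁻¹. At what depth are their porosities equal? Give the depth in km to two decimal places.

0.87 km

Set phi₀ₐ e^(−βₐz) = phi₀ᵦ e^(−βᵦz) ⇒ ln(phi₀ₐ/phi₀ᵦ) = (βₐ − βᵦ)·z
z = ln(0.52/0.62) / (0.387 − 0.59) = -0.1759 / -0.203 = 0.866 km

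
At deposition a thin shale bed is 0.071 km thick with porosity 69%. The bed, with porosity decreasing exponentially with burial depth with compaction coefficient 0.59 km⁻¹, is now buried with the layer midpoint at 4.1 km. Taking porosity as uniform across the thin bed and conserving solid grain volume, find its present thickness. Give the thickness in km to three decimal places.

Porosity at 4.1 km: n = 0.69·exp(−0.59×4.1) = 0.0614
Solid-volume conservation: h(1−n) = h₀(1−n₀) ⇒ h = h₀·(1−n₀)/(1−n)
h = 0.071 × (1 − 0.69)/(1 − 0.0614) = 0.071 × 0.3303 = 0.0235 km

0.023 km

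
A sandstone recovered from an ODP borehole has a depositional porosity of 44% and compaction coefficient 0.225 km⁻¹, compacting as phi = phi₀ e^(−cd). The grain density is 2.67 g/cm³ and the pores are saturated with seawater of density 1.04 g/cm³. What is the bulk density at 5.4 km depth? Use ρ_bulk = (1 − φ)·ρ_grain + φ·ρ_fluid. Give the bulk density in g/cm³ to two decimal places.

Porosity at depth: phi = 0.44·exp(−0.225×5.4) = 0.44×0.2967 = 0.1306
Bulk density: ρ_b = (1−phi)ρ_g + phi·ρ_f = 0.8694×2.67 + 0.1306×1.04
       = 2.321 + 0.136 = 2.457 g/cm³

2.46 g/cm³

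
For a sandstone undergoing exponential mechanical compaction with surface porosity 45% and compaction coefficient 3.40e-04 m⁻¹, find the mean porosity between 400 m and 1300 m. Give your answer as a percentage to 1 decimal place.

33.8%

Working in km (1 km = 1000 m; c in km⁻¹ = c in m⁻¹ × 1000):
⟨n⟩ = (1/(d₂−d₁)) ∫ n₀ e^(−cd) dd = n₀·(e^(−c·d₁) − e^(−c·d₂)) / (c·(d₂−d₁))
e^(−0.34×0.4) = 0.8728; e^(−0.34×1.3) = 0.6427
⟨n⟩ = 0.45 × (0.8728 − 0.6427) / (0.34 × 0.9) = 0.45 × 0.7519 = 0.3384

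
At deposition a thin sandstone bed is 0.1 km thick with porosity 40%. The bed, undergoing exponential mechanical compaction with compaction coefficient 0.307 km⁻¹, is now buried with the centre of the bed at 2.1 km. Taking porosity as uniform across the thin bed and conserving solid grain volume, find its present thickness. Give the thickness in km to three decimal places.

0.076 km

Porosity at 2.1 km: φ = 0.4·exp(−0.307×2.1) = 0.2099
Solid-volume conservation: h(1−φ) = h₀(1−φ₀) ⇒ h = h₀·(1−φ₀)/(1−φ)
h = 0.1 × (1 − 0.4)/(1 − 0.2099) = 0.1 × 0.7594 = 0.0759 km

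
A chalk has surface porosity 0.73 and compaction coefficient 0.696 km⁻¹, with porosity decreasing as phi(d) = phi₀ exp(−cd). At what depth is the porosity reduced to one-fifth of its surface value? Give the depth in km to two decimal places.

2.31 km

phi/phi₀ = 1/5 ⇒ exp(−c·d) = 1/5 ⇒ d = ln(5) / c
d = 1.6094 / 0.696 = 2.312 km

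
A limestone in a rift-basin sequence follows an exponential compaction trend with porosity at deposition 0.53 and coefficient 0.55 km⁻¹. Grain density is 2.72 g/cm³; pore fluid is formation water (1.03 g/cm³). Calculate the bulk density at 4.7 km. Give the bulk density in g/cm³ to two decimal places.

2.65 g/cm³

Porosity at depth: n = 0.53·exp(−0.55×4.7) = 0.53×0.0754 = 0.0400
Bulk density: ρ_b = (1−n)ρ_g + n·ρ_f = 0.9600×2.72 + 0.0400×1.03
       = 2.611 + 0.041 = 2.652 g/cm³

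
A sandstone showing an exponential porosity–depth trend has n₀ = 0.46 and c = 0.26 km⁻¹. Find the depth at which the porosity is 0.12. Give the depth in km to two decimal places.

5.17 km

Invert Athy's law: Z = ln(n₀/n) / c
Z = ln(0.46/0.12) / 0.26 = ln(3.833) / 0.26 = 1.3437 / 0.26 = 5.168 km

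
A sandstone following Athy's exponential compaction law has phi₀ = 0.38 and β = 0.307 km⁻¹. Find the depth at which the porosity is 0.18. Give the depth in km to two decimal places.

2.43 km

Invert Athy's law: d = ln(phi₀/phi) / β
d = ln(0.38/0.18) / 0.307 = ln(2.111) / 0.307 = 0.7472 / 0.307 = 2.434 km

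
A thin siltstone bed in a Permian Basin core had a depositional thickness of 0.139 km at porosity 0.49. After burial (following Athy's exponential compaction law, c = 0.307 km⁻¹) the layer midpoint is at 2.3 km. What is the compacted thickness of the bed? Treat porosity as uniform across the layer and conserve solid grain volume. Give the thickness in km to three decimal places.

0.094 km

Porosity at 2.3 km: n = 0.49·exp(−0.307×2.3) = 0.2418
Solid-volume conservation: h(1−n) = h₀(1−n₀) ⇒ h = h₀·(1−n₀)/(1−n)
h = 0.139 × (1 − 0.49)/(1 − 0.2418) = 0.139 × 0.6727 = 0.0935 km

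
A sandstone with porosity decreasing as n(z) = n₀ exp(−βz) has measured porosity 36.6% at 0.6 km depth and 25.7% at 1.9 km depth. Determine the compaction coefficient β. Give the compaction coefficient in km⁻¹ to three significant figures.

Athy: n(z) = n₀ e^(−βz) ⇒ n₁/n₂ = e^{β(z₂−z₁)} ⇒ β = ln(n₁/n₂)/(z₂−z₁)
β = ln(0.366/0.257) / (1.9 − 0.6) = ln(1.424) / 1.3 = 0.3536 / 1.3 = 0.272 km⁻¹

0.272 km⁻¹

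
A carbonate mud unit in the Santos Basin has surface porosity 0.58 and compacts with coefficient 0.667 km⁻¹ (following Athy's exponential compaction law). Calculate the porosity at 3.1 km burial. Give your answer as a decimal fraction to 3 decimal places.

phi = phi₀·exp(−β·Z) = 0.58 × exp(−0.667 × 3.1) = 0.58 × exp(−2.068)
  = 0.58 × 0.1265 = 0.0734

0.073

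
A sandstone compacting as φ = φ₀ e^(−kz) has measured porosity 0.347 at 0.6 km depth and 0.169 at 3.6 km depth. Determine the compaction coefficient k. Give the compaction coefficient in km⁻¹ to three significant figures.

0.240 km⁻¹

Athy: φ(z) = φ₀ e^(−kz) ⇒ φ₁/φ₂ = e^{k(z₂−z₁)} ⇒ k = ln(φ₁/φ₂)/(z₂−z₁)
k = ln(0.347/0.169) / (3.6 − 0.6) = ln(2.053) / 3 = 0.7194 / 3 = 0.2398 km⁻¹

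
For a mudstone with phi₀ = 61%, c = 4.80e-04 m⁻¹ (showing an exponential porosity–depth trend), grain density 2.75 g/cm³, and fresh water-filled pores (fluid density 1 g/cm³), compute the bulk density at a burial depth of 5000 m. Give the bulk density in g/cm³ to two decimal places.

2.65 g/cm³

Working in km (1 km = 1000 m; c in km⁻¹ = c in m⁻¹ × 1000):
Porosity at depth: phi = 0.61·exp(−0.48×5) = 0.61×0.0907 = 0.0553
Bulk density: ρ_b = (1−phi)ρ_g + phi·ρ_f = 0.9447×2.75 + 0.0553×1
       = 2.598 + 0.055 = 2.653 g/cm³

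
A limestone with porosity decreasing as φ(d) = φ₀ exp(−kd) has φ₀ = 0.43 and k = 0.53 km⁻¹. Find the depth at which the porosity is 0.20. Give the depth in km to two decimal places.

Invert Athy's law: d = ln(φ₀/φ) / k
d = ln(0.43/0.2) / 0.53 = ln(2.15) / 0.53 = 0.7655 / 0.53 = 1.444 km

1.44 km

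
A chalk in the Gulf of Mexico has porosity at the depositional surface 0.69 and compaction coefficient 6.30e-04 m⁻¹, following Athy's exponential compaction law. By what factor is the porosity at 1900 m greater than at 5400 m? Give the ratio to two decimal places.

9.07

Working in km (1 km = 1000 m; c in km⁻¹ = c in m⁻¹ × 1000):
phi(d₁)/phi(d₂) = e^(−c·d₁)/e^(−c·d₂) = e^{c(d₂−d₁)}
= exp(0.63 × 3.5) = exp(2.205) = 9.0703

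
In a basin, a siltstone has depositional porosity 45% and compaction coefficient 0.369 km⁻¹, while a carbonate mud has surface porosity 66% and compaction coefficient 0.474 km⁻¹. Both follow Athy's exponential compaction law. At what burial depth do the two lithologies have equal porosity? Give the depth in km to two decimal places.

Set phi₀ₐ e^(−kₐz) = phi₀ᵦ e^(−kᵦz) ⇒ ln(phi₀ₐ/phi₀ᵦ) = (kₐ − kᵦ)·z
z = ln(0.45/0.66) / (0.369 − 0.474) = -0.3830 / -0.105 = 3.648 km

3.65 km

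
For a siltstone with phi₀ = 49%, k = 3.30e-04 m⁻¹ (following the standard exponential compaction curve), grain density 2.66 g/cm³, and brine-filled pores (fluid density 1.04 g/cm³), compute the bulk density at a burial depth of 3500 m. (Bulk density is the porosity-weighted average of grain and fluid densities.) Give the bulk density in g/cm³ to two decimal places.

Working in km (1 km = 1000 m; k in km⁻¹ = k in m⁻¹ × 1000):
Porosity at depth: phi = 0.49·exp(−0.33×3.5) = 0.49×0.3151 = 0.1544
Bulk density: ρ_b = (1−phi)ρ_g + phi·ρ_f = 0.8456×2.66 + 0.1544×1.04
       = 2.249 + 0.161 = 2.410 g/cm³

2.41 g/cm³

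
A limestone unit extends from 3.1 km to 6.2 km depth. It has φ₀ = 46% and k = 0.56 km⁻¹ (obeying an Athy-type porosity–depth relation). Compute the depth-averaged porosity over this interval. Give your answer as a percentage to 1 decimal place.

⟨φ⟩ = (1/(Z₂−Z₁)) ∫ φ₀ e^(−kZ) dZ = φ₀·(e^(−k·Z₁) − e^(−k·Z₂)) / (k·(Z₂−Z₁))
e^(−0.56×3.1) = 0.1762; e^(−0.56×6.2) = 0.0311
⟨φ⟩ = 0.46 × (0.1762 − 0.0311) / (0.56 × 3.1) = 0.46 × 0.0836 = 0.0385

3.8%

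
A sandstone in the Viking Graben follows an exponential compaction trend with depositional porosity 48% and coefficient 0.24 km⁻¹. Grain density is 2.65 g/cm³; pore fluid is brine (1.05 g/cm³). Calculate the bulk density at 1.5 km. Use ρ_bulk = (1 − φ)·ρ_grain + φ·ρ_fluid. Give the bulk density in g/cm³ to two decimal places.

Porosity at depth: phi = 0.48·exp(−0.24×1.5) = 0.48×0.6977 = 0.3349
Bulk density: ρ_b = (1−phi)ρ_g + phi·ρ_f = 0.6651×2.65 + 0.3349×1.05
       = 1.763 + 0.352 = 2.114 g/cm³

2.11 g/cm³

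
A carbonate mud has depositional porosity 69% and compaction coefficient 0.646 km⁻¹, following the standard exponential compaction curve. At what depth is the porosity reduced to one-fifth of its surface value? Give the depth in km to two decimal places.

phi/phi₀ = 1/5 ⇒ exp(−β·d) = 1/5 ⇒ d = ln(5) / β
d = 1.6094 / 0.646 = 2.491 km

2.49 km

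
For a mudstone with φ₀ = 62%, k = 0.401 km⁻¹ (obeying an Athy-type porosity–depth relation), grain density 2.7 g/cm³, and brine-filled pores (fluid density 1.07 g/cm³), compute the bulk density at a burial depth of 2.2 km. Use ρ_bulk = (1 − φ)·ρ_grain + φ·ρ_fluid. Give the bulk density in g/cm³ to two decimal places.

2.28 g/cm³

Porosity at depth: φ = 0.62·exp(−0.401×2.2) = 0.62×0.4139 = 0.2566
Bulk density: ρ_b = (1−φ)ρ_g + φ·ρ_f = 0.7434×2.7 + 0.2566×1.07
       = 2.007 + 0.275 = 2.282 g/cm³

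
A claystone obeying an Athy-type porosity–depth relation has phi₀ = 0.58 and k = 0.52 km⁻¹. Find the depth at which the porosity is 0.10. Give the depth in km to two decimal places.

Invert Athy's law: Z = ln(phi₀/phi) / k
Z = ln(0.58/0.1) / 0.52 = ln(5.8) / 0.52 = 1.7579 / 0.52 = 3.380 km

3.38 km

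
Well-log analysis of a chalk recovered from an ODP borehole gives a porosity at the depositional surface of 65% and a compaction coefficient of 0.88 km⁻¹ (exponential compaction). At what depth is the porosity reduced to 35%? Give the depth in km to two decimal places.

0.70 km

Invert Athy's law: z = ln(n₀/n) / c
z = ln(0.65/0.35) / 0.88 = ln(1.857) / 0.88 = 0.6190 / 0.88 = 0.703 km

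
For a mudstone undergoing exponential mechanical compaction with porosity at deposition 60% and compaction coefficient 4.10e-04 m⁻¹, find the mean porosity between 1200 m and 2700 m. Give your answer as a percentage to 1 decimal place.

Working in km (1 km = 1000 m; β in km⁻¹ = β in m⁻¹ × 1000):
⟨n⟩ = (1/(d₂−d₁)) ∫ n₀ e^(−βd) dd = n₀·(e^(−β·d₁) − e^(−β·d₂)) / (β·(d₂−d₁))
e^(−0.41×1.2) = 0.6114; e^(−0.41×2.7) = 0.3305
⟨n⟩ = 0.6 × (0.6114 − 0.3305) / (0.41 × 1.5) = 0.6 × 0.4567 = 0.2740

27.4%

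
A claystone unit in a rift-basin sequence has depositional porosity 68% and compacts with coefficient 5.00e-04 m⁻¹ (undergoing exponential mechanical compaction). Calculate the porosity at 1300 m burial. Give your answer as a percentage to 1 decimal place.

Working in km (1 km = 1000 m; c in km⁻¹ = c in m⁻¹ × 1000):
n = n₀·exp(−c·z) = 0.68 × exp(−0.5 × 1.3) = 0.68 × exp(−0.65)
  = 0.68 × 0.5220 = 0.3550

35.5%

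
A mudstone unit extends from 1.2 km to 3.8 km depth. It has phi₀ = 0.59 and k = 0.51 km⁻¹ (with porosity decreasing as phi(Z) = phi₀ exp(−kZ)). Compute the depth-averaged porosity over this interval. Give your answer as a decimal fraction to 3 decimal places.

⟨phi⟩ = (1/(Z₂−Z₁)) ∫ phi₀ e^(−kZ) dZ = phi₀·(e^(−k·Z₁) − e^(−k·Z₂)) / (k·(Z₂−Z₁))
e^(−0.51×1.2) = 0.5423; e^(−0.51×3.8) = 0.1440
⟨phi⟩ = 0.59 × (0.5423 − 0.1440) / (0.51 × 2.6) = 0.59 × 0.3004 = 0.1772

0.177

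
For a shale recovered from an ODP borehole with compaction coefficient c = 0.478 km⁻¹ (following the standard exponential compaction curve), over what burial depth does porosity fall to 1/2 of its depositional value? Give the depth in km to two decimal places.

n/n₀ = 1/2 ⇒ exp(−c·Z) = 1/2 ⇒ Z = ln(2) / c
Z = 0.6931 / 0.478 = 1.450 km

1.45 km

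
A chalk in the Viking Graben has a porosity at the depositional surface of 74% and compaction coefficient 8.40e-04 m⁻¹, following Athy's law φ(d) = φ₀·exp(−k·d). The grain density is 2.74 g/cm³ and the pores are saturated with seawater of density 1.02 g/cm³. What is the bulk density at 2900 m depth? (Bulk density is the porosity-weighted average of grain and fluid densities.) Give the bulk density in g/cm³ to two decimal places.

2.63 g/cm³

Working in km (1 km = 1000 m; k in km⁻¹ = k in m⁻¹ × 1000):
Porosity at depth: φ = 0.74·exp(−0.84×2.9) = 0.74×0.0875 = 0.0648
Bulk density: ρ_b = (1−φ)ρ_g + φ·ρ_f = 0.9352×2.74 + 0.0648×1.02
       = 2.563 + 0.066 = 2.629 g/cm³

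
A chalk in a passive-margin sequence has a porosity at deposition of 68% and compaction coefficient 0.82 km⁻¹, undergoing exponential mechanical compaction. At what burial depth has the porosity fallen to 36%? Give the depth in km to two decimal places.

0.78 km

Invert Athy's law: d = ln(phi₀/phi) / k
d = ln(0.68/0.36) / 0.82 = ln(1.889) / 0.82 = 0.6360 / 0.82 = 0.776 km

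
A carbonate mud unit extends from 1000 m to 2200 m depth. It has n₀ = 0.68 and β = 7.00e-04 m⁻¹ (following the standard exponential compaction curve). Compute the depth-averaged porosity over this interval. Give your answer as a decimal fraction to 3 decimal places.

Working in km (1 km = 1000 m; β in km⁻¹ = β in m⁻¹ × 1000):
⟨n⟩ = (1/(d₂−d₁)) ∫ n₀ e^(−βd) dd = n₀·(e^(−β·d₁) − e^(−β·d₂)) / (β·(d₂−d₁))
e^(−0.7×1) = 0.4966; e^(−0.7×2.2) = 0.2144
⟨n⟩ = 0.68 × (0.4966 − 0.2144) / (0.7 × 1.2) = 0.68 × 0.3360 = 0.2285

0.228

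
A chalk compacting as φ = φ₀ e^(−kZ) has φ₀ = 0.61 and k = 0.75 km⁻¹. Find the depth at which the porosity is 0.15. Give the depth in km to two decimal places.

1.87 km

Invert Athy's law: Z = ln(φ₀/φ) / k
Z = ln(0.61/0.15) / 0.75 = ln(4.067) / 0.75 = 1.4028 / 0.75 = 1.870 km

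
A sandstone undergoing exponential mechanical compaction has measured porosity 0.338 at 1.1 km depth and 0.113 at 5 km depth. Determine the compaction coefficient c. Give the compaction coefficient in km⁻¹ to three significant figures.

Athy: φ(d) = φ₀ e^(−cd) ⇒ φ₁/φ₂ = e^{c(d₂−d₁)} ⇒ c = ln(φ₁/φ₂)/(d₂−d₁)
c = ln(0.338/0.113) / (5 − 1.1) = ln(2.991) / 3.9 = 1.0957 / 3.9 = 0.2809 km⁻¹

0.281 km⁻¹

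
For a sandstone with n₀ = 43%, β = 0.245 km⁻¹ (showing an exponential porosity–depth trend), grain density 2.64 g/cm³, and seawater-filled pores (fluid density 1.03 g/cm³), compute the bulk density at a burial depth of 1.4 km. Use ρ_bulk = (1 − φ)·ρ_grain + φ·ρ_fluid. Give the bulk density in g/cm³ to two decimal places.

Porosity at depth: n = 0.43·exp(−0.245×1.4) = 0.43×0.7096 = 0.3051
Bulk density: ρ_b = (1−n)ρ_g + n·ρ_f = 0.6949×2.64 + 0.3051×1.03
       = 1.834 + 0.314 = 2.149 g/cm³

2.15 g/cm³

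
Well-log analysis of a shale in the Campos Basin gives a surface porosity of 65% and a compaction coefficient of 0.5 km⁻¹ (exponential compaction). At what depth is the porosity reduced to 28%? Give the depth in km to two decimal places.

1.68 km

Invert Athy's law: d = ln(φ₀/φ) / c
d = ln(0.65/0.28) / 0.5 = ln(2.321) / 0.5 = 0.8422 / 0.5 = 1.684 km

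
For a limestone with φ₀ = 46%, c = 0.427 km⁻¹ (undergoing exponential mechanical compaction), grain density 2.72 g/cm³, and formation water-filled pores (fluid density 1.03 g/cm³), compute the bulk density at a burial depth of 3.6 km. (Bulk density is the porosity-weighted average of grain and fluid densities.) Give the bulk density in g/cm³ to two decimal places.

Porosity at depth: φ = 0.46·exp(−0.427×3.6) = 0.46×0.2150 = 0.0989
Bulk density: ρ_b = (1−φ)ρ_g + φ·ρ_f = 0.9011×2.72 + 0.0989×1.03
       = 2.451 + 0.102 = 2.553 g/cm³

2.55 g/cm³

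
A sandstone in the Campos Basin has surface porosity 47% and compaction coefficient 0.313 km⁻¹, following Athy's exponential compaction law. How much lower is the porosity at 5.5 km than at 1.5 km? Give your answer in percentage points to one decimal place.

phi(1.5) = 0.47·e^(−0.313×1.5) = 0.2939
phi(5.5) = 0.47·e^(−0.313×5.5) = 0.0840
Δphi = 0.2939 − 0.0840 = 0.2099

21.0 percentage points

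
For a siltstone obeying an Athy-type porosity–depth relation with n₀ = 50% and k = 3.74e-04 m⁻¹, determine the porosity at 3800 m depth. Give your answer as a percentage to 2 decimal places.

Working in km (1 km = 1000 m; k in km⁻¹ = k in m⁻¹ × 1000):
n = n₀·exp(−k·Z) = 0.5 × exp(−0.374 × 3.8) = 0.5 × exp(−1.421)
  = 0.5 × 0.2414 = 0.1207

12.07%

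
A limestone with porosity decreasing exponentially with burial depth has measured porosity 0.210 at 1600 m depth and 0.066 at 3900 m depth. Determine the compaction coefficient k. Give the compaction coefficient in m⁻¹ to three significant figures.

Working in km (1 km = 1000 m; k in km⁻¹ = k in m⁻¹ × 1000):
Athy: n(z) = n₀ e^(−kz) ⇒ n₁/n₂ = e^{k(z₂−z₁)} ⇒ k = ln(n₁/n₂)/(z₂−z₁)
k = ln(0.21/0.066) / (3.9 − 1.6) = ln(3.182) / 2.3 = 1.1575 / 2.3 = 0.5032 km⁻¹

0.000503 m⁻¹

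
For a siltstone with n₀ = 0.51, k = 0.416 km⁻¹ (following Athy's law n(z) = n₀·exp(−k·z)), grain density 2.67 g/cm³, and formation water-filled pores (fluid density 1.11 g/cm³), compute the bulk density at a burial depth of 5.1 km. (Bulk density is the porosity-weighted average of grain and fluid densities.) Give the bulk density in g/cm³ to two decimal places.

2.57 g/cm³

Porosity at depth: n = 0.51·exp(−0.416×5.1) = 0.51×0.1198 = 0.0611
Bulk density: ρ_b = (1−n)ρ_g + n·ρ_f = 0.9389×2.67 + 0.0611×1.11
       = 2.507 + 0.068 = 2.575 g/cm³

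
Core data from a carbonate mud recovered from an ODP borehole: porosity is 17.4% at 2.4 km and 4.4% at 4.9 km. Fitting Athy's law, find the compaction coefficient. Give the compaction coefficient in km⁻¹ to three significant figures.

0.550 km⁻¹

Athy: φ(Z) = φ₀ e^(−kZ) ⇒ φ₁/φ₂ = e^{k(Z₂−Z₁)} ⇒ k = ln(φ₁/φ₂)/(Z₂−Z₁)
k = ln(0.174/0.044) / (4.9 − 2.4) = ln(3.955) / 2.5 = 1.3749 / 2.5 = 0.5499 km⁻¹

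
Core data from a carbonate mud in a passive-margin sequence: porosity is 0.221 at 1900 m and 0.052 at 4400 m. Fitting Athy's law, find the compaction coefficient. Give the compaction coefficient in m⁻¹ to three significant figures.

0.000579 m⁻¹

Working in km (1 km = 1000 m; β in km⁻¹ = β in m⁻¹ × 1000):
Athy: φ(d) = φ₀ e^(−βd) ⇒ φ₁/φ₂ = e^{β(d₂−d₁)} ⇒ β = ln(φ₁/φ₂)/(d₂−d₁)
β = ln(0.221/0.052) / (4.4 − 1.9) = ln(4.25) / 2.5 = 1.4469 / 2.5 = 0.5788 km⁻¹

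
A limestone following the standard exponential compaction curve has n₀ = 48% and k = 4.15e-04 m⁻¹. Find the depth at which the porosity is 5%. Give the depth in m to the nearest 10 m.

5450 m

Working in km (1 km = 1000 m; k in km⁻¹ = k in m⁻¹ × 1000):
Invert Athy's law: d = ln(n₀/n) / k
d = ln(0.48/0.05) / 0.415 = ln(9.6) / 0.415 = 2.2618 / 0.415 = 5.450 km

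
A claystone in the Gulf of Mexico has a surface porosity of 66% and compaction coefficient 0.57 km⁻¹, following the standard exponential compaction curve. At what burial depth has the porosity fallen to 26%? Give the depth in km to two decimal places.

Invert Athy's law: z = ln(φ₀/φ) / c
z = ln(0.66/0.26) / 0.57 = ln(2.538) / 0.57 = 0.9316 / 0.57 = 1.634 km

1.63 km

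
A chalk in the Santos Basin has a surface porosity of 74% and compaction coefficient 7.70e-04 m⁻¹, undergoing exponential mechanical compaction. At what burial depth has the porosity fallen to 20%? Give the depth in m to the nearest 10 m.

1700 m

Working in km (1 km = 1000 m; β in km⁻¹ = β in m⁻¹ × 1000):
Invert Athy's law: Z = ln(n₀/n) / β
Z = ln(0.74/0.2) / 0.77 = ln(3.7) / 0.77 = 1.3083 / 0.77 = 1.699 km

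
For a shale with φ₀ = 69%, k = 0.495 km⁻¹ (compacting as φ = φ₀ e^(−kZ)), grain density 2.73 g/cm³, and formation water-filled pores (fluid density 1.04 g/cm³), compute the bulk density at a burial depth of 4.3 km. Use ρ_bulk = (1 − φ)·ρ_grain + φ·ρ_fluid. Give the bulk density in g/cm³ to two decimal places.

Porosity at depth: φ = 0.69·exp(−0.495×4.3) = 0.69×0.1190 = 0.0821
Bulk density: ρ_b = (1−φ)ρ_g + φ·ρ_f = 0.9179×2.73 + 0.0821×1.04
       = 2.506 + 0.085 = 2.591 g/cm³

2.59 g/cm³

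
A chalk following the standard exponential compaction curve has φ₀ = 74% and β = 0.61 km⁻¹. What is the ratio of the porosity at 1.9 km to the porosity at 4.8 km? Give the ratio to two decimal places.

5.86

φ(d₁)/φ(d₂) = e^(−β·d₁)/e^(−β·d₂) = e^{β(d₂−d₁)}
= exp(0.61 × 2.9) = exp(1.769) = 5.8650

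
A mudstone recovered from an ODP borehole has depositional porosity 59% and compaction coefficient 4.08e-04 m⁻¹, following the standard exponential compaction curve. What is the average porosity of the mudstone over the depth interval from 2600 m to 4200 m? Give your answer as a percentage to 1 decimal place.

Working in km (1 km = 1000 m; c in km⁻¹ = c in m⁻¹ × 1000):
⟨n⟩ = (1/(d₂−d₁)) ∫ n₀ e^(−cd) dd = n₀·(e^(−c·d₁) − e^(−c·d₂)) / (c·(d₂−d₁))
e^(−0.408×2.6) = 0.3462; e^(−0.408×4.2) = 0.1802
⟨n⟩ = 0.59 × (0.3462 − 0.1802) / (0.408 × 1.6) = 0.59 × 0.2542 = 0.1500

15.0%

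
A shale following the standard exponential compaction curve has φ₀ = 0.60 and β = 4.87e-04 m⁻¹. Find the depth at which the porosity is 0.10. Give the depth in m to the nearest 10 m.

Working in km (1 km = 1000 m; β in km⁻¹ = β in m⁻¹ × 1000):
Invert Athy's law: d = ln(φ₀/φ) / β
d = ln(0.6/0.1) / 0.487 = ln(6) / 0.487 = 1.7918 / 0.487 = 3.679 km

3680 m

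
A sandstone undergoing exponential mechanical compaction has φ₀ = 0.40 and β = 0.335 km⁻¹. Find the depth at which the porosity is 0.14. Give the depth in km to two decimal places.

3.13 km

Invert Athy's law: z = ln(φ₀/φ) / β
z = ln(0.4/0.14) / 0.335 = ln(2.857) / 0.335 = 1.0498 / 0.335 = 3.134 km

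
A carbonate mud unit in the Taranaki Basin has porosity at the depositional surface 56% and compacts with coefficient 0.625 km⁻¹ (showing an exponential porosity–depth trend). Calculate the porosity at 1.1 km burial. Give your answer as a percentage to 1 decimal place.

phi = phi₀·exp(−c·Z) = 0.56 × exp(−0.625 × 1.1) = 0.56 × exp(−0.6875)
  = 0.56 × 0.5028 = 0.2816

28.2%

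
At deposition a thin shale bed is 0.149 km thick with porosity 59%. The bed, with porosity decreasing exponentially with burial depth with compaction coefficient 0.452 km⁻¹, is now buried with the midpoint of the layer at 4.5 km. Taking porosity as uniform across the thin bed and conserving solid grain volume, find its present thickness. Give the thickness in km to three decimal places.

0.066 km

Porosity at 4.5 km: φ = 0.59·exp(−0.452×4.5) = 0.0772
Solid-volume conservation: h(1−φ) = h₀(1−φ₀) ⇒ h = h₀·(1−φ₀)/(1−φ)
h = 0.149 × (1 − 0.59)/(1 − 0.0772) = 0.149 × 0.4443 = 0.0662 km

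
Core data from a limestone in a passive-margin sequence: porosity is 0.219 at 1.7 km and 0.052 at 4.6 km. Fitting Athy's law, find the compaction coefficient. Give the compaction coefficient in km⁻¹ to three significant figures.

Athy: φ(d) = φ₀ e^(−kd) ⇒ φ₁/φ₂ = e^{k(d₂−d₁)} ⇒ k = ln(φ₁/φ₂)/(d₂−d₁)
k = ln(0.219/0.052) / (4.6 − 1.7) = ln(4.212) / 2.9 = 1.4378 / 2.9 = 0.4958 km⁻¹

0.496 km⁻¹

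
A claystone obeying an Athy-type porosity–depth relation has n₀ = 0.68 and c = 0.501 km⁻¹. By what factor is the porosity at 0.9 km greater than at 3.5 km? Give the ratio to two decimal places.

3.68

n(Z₁)/n(Z₂) = e^(−c·Z₁)/e^(−c·Z₂) = e^{c(Z₂−Z₁)}
= exp(0.501 × 2.6) = exp(1.303) = 3.6788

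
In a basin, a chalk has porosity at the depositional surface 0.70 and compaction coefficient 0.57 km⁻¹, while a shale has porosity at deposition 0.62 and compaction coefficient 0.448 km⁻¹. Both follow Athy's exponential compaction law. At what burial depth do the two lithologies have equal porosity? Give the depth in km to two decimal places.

0.99 km

Set n₀ₐ e^(−cₐd) = n₀ᵦ e^(−cᵦd) ⇒ ln(n₀ₐ/n₀ᵦ) = (cₐ − cᵦ)·d
d = ln(0.7/0.62) / (0.57 − 0.448) = 0.1214 / 0.122 = 0.995 km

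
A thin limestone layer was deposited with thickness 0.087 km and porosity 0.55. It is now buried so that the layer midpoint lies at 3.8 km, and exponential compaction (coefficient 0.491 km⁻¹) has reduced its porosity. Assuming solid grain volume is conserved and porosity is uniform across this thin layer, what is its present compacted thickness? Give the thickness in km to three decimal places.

Porosity at 3.8 km: phi = 0.55·exp(−0.491×3.8) = 0.0851
Solid-volume conservation: h(1−phi) = h₀(1−phi₀) ⇒ h = h₀·(1−phi₀)/(1−phi)
h = 0.087 × (1 − 0.55)/(1 − 0.0851) = 0.087 × 0.4919 = 0.0428 km

0.043 km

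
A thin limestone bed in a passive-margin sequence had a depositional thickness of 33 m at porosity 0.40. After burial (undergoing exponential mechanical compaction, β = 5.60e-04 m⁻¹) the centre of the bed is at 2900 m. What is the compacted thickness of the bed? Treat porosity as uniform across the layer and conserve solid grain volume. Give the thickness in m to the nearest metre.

Working in km (1 km = 1000 m; β in km⁻¹ = β in m⁻¹ × 1000):
Porosity at 2.9 km: n = 0.4·exp(−0.56×2.9) = 0.0788
Solid-volume conservation: h(1−n) = h₀(1−n₀) ⇒ h = h₀·(1−n₀)/(1−n)
h = 0.033 × (1 − 0.4)/(1 − 0.0788) = 0.033 × 0.6514 = 0.0215 km

21 m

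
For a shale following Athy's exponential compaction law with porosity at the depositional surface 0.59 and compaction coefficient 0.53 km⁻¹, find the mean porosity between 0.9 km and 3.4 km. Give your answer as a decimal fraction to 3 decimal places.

⟨phi⟩ = (1/(d₂−d₁)) ∫ phi₀ e^(−cd) dd = phi₀·(e^(−c·d₁) − e^(−c·d₂)) / (c·(d₂−d₁))
e^(−0.53×0.9) = 0.6206; e^(−0.53×3.4) = 0.1650
⟨phi⟩ = 0.59 × (0.6206 − 0.1650) / (0.53 × 2.5) = 0.59 × 0.3439 = 0.2029

0.203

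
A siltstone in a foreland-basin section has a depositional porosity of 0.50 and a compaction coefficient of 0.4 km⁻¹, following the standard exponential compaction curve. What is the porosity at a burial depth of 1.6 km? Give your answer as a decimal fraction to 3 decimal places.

0.264

φ = φ₀·exp(−c·Z) = 0.5 × exp(−0.4 × 1.6) = 0.5 × exp(−0.64)
  = 0.5 × 0.5273 = 0.2636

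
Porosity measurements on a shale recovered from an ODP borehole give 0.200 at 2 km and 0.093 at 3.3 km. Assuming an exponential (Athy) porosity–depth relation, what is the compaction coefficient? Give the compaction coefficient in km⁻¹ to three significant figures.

Athy: φ(Z) = φ₀ e^(−cZ) ⇒ φ₁/φ₂ = e^{c(Z₂−Z₁)} ⇒ c = ln(φ₁/φ₂)/(Z₂−Z₁)
c = ln(0.2/0.093) / (3.3 − 2) = ln(2.151) / 1.3 = 0.7657 / 1.3 = 0.589 km⁻¹

0.589 km⁻¹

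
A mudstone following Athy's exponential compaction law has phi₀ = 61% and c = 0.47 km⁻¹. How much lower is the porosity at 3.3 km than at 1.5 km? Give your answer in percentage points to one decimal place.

phi(1.5) = 0.61·e^(−0.47×1.5) = 0.3014
phi(3.3) = 0.61·e^(−0.47×3.3) = 0.1293
Δphi = 0.3014 − 0.1293 = 0.1721

17.2 percentage points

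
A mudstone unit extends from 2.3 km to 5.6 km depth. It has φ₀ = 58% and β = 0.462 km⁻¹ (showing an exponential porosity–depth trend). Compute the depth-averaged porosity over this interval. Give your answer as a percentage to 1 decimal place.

10.3%

⟨φ⟩ = (1/(z₂−z₁)) ∫ φ₀ e^(−βz) dz = φ₀·(e^(−β·z₁) − e^(−β·z₂)) / (β·(z₂−z₁))
e^(−0.462×2.3) = 0.3456; e^(−0.462×5.6) = 0.0752
⟨φ⟩ = 0.58 × (0.3456 − 0.0752) / (0.462 × 3.3) = 0.58 × 0.1773 = 0.1028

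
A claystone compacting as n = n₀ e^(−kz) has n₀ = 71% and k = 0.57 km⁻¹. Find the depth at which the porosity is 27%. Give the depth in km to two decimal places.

1.70 km

Invert Athy's law: z = ln(n₀/n) / k
z = ln(0.71/0.27) / 0.57 = ln(2.63) / 0.57 = 0.9668 / 0.57 = 1.696 km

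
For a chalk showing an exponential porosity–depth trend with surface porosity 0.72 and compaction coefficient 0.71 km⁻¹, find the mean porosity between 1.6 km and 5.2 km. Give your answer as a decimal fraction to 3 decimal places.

⟨phi⟩ = (1/(z₂−z₁)) ∫ phi₀ e^(−kz) dz = phi₀·(e^(−k·z₁) − e^(−k·z₂)) / (k·(z₂−z₁))
e^(−0.71×1.6) = 0.3211; e^(−0.71×5.2) = 0.0249
⟨phi⟩ = 0.72 × (0.3211 − 0.0249) / (0.71 × 3.6) = 0.72 × 0.1159 = 0.0834

0.083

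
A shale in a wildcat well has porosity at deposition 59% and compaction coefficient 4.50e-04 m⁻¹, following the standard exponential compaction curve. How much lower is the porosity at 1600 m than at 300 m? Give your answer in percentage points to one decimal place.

Working in km (1 km = 1000 m; c in km⁻¹ = c in m⁻¹ × 1000):
n(0.3) = 0.59·e^(−0.45×0.3) = 0.5155
n(1.6) = 0.59·e^(−0.45×1.6) = 0.2872
Δn = 0.5155 − 0.2872 = 0.2283

22.8 percentage points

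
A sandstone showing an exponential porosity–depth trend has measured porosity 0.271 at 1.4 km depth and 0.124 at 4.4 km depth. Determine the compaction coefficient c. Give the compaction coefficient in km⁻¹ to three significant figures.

0.261 km⁻¹

Athy: phi(Z) = phi₀ e^(−cZ) ⇒ phi₁/phi₂ = e^{c(Z₂−Z₁)} ⇒ c = ln(phi₁/phi₂)/(Z₂−Z₁)
c = ln(0.271/0.124) / (4.4 − 1.4) = ln(2.185) / 3 = 0.7818 / 3 = 0.2606 km⁻¹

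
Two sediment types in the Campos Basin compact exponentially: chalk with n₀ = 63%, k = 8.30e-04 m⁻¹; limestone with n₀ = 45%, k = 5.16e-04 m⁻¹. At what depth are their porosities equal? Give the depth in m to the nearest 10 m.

Working in km (1 km = 1000 m; k in km⁻¹ = k in m⁻¹ × 1000):
Set n₀ₐ e^(−kₐZ) = n₀ᵦ e^(−kᵦZ) ⇒ ln(n₀ₐ/n₀ᵦ) = (kₐ − kᵦ)·Z
Z = ln(0.63/0.45) / (0.83 − 0.516) = 0.3365 / 0.314 = 1.072 km

1070 m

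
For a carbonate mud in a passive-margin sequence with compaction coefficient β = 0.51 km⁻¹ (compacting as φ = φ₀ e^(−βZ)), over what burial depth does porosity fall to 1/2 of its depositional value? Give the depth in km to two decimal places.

1.36 km

φ/φ₀ = 1/2 ⇒ exp(−β·Z) = 1/2 ⇒ Z = ln(2) / β
Z = 0.6931 / 0.51 = 1.359 km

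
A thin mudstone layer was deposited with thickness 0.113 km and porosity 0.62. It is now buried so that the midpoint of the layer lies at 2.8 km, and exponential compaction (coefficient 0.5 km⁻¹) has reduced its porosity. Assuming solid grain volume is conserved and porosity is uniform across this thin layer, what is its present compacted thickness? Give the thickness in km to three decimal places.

0.051 km

Porosity at 2.8 km: n = 0.62·exp(−0.5×2.8) = 0.1529
Solid-volume conservation: h(1−n) = h₀(1−n₀) ⇒ h = h₀·(1−n₀)/(1−n)
h = 0.113 × (1 − 0.62)/(1 − 0.1529) = 0.113 × 0.4486 = 0.0507 km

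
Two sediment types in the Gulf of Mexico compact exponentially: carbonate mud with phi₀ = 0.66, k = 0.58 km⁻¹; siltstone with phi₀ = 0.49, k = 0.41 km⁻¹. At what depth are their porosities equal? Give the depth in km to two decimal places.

1.75 km

Set phi₀ₐ e^(−kₐz) = phi₀ᵦ e^(−kᵦz) ⇒ ln(phi₀ₐ/phi₀ᵦ) = (kₐ − kᵦ)·z
z = ln(0.66/0.49) / (0.58 − 0.41) = 0.2978 / 0.17 = 1.752 km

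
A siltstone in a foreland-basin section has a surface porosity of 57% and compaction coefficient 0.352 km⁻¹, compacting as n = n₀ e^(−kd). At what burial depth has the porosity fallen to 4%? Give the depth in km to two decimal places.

Invert Athy's law: d = ln(n₀/n) / k
d = ln(0.57/0.04) / 0.352 = ln(14.25) / 0.352 = 2.6568 / 0.352 = 7.548 km

7.55 km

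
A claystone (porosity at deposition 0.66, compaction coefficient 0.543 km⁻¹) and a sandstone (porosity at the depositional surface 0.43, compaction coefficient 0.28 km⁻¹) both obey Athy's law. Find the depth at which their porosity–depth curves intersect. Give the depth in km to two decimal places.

1.63 km

Set n₀ₐ e^(−βₐZ) = n₀ᵦ e^(−βᵦZ) ⇒ ln(n₀ₐ/n₀ᵦ) = (βₐ − βᵦ)·Z
Z = ln(0.66/0.43) / (0.543 − 0.28) = 0.4285 / 0.263 = 1.629 km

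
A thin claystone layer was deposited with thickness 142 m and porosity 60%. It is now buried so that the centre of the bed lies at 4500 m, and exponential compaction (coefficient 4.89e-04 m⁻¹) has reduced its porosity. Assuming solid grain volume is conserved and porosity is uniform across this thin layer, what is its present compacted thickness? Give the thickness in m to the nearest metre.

61 m

Working in km (1 km = 1000 m; c in km⁻¹ = c in m⁻¹ × 1000):
Porosity at 4.5 km: phi = 0.6·exp(−0.489×4.5) = 0.0664
Solid-volume conservation: h(1−phi) = h₀(1−phi₀) ⇒ h = h₀·(1−phi₀)/(1−phi)
h = 0.142 × (1 − 0.6)/(1 − 0.0664) = 0.142 × 0.4285 = 0.0608 km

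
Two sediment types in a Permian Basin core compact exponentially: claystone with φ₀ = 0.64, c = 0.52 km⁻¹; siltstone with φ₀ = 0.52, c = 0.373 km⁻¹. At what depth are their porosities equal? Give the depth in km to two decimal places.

Set φ₀ₐ e^(−cₐz) = φ₀ᵦ e^(−cᵦz) ⇒ ln(φ₀ₐ/φ₀ᵦ) = (cₐ − cᵦ)·z
z = ln(0.64/0.52) / (0.52 − 0.373) = 0.2076 / 0.147 = 1.413 km

1.41 km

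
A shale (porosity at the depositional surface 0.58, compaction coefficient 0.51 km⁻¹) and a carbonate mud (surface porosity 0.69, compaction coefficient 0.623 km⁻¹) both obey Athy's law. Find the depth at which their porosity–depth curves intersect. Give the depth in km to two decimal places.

Set φ₀ₐ e^(−βₐd) = φ₀ᵦ e^(−βᵦd) ⇒ ln(φ₀ₐ/φ₀ᵦ) = (βₐ − βᵦ)·d
d = ln(0.58/0.69) / (0.51 − 0.623) = -0.1737 / -0.113 = 1.537 km

1.54 km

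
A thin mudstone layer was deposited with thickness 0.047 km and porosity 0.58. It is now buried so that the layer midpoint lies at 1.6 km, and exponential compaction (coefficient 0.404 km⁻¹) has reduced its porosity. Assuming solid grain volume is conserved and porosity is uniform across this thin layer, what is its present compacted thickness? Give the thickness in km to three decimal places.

Porosity at 1.6 km: n = 0.58·exp(−0.404×1.6) = 0.3039
Solid-volume conservation: h(1−n) = h₀(1−n₀) ⇒ h = h₀·(1−n₀)/(1−n)
h = 0.047 × (1 − 0.58)/(1 − 0.3039) = 0.047 × 0.6033 = 0.0284 km

0.028 km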